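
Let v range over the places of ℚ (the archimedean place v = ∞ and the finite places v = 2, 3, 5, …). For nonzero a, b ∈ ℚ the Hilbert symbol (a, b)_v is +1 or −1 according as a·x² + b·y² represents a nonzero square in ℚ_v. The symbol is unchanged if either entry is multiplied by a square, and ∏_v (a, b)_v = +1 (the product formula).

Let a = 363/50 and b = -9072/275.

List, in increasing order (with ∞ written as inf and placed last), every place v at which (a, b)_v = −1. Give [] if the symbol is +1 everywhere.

[7, 11]

(a, b) ≡ (6, -77) mod (ℚ^×)²; places V = {2, 3, 5, 7, 11, ∞}.
(a,b)_5: α=-2, u≡4; β=-2, v≡3 (mod 5); (4|5)=+1, (3|5)=-1; sign (−1)^0·+1^-2·-1^-2 = +1.
(a,b)_11: α=2, u≡6; β=-1, v≡1 (mod 11); (6|11)=-1, (1|11)=+1; sign (−1)^0·-1^-1·+1^2 = -1.
(a,b)_3: α=1, u≡2; β=4, v≡1 (mod 3); (2|3)=-1, (1|3)=+1; sign (−1)^0·-1^4·+1^1 = +1.
(a,b)_∞: sgn(6)=+, sgn(-77)=−, so +1.
(a,b)_2: α=-1, β=4; u≡3, v≡3 (mod 8); ε(u)ε(v)=1·1, αω(v)=-1·1, βω(u)=4·1; sum ≡ 0  ⇒  +1.
(a,b)_7: α=0, u≡6; β=1, v≡3 (mod 7); (6|7)=-1, (3|7)=-1; sign (−1)^0·-1^1·-1^0 = -1.
Ram(6, -77) = {7, 11}; no ℚ_7-point on the conic.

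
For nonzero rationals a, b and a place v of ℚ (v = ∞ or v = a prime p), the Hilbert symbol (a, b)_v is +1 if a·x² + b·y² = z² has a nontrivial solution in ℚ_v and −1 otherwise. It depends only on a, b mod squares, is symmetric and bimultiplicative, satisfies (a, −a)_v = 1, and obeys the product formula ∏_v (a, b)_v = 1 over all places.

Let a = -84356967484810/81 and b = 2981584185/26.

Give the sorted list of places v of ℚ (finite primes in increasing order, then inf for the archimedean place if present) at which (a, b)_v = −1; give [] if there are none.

Mod squares: a ≡ -121210, b ≡ 152490. Check v ∈ {∞, 2, 3, 5, 13, 17, 23, 31, 37}.
v=2: v_2(a)=1, v_2(b)=-1; units ≡ 3, 5 (mod 8); ε·ε+αω+βω = 1·0+1·1+-1·1 ≡ 0  ⇒  (a,b)_2 = +1.
v=5: a=5^1·(≡3), b=5^1·(≡2) mod 5; (3|5)=-1, (2|5)=-1; (−1)^{1·1·2}·(-1)^1·(-1)^1 = +1.
v=37: a=37^2·(≡18), b=37^0·(≡19) mod 37; (18|37)=-1, (19|37)=-1; (−1)^{2·0·18}·(-1)^0·(-1)^2 = +1.
v=23: a=23^3·(≡15), b=23^3·(≡12) mod 23; (15|23)=-1, (12|23)=+1; (−1)^{3·3·11}·(-1)^3·(+1)^3 = +1.
v=13: a=13^0·(≡2), b=13^-1·(≡4) mod 13; (2|13)=-1, (4|13)=+1; (−1)^{0·-1·6}·(-1)^-1·(+1)^0 = -1.
v=31: a=31^3·(≡24), b=31^2·(≡10) mod 31; (24|31)=-1, (10|31)=+1; (−1)^{3·2·15}·(-1)^2·(+1)^3 = +1.
v=17: a=17^1·(≡3), b=17^1·(≡10) mod 17; (3|17)=-1, (10|17)=-1; (−1)^{1·1·8}·(-1)^1·(-1)^1 = +1.
v=∞: -121210 < 0 and 152490 > 0  ⇒  (a,b)_∞ = +1.
v=3: a=3^-4·(≡2), b=3^1·(≡1) mod 3; (2|3)=-1, (1|3)=+1; (−1)^{-4·1·1}·(-1)^1·(+1)^-4 = -1.
(-121210, 152490 / ℚ) ramifies at {3, 13}: a division algebra.

[3, 13]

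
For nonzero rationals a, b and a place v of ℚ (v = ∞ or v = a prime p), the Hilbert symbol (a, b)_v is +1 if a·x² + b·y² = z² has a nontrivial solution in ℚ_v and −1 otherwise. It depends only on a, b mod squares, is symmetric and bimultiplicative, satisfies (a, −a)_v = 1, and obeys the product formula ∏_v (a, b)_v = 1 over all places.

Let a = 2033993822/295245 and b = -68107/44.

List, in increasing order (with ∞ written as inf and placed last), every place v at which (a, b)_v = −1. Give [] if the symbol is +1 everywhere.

[2, 5, 13, 31]

Mod squares: a ≡ 246790, b ≡ -4433. Check v ∈ {∞, 2, 3, 5, 7, 11, 13, 23, 29, 31, 37}.
v=5: a=5^-1·(≡3), b=5^0·(≡2) mod 5; (3|5)=-1, (2|5)=-1; (−1)^{-1·0·2}·(-1)^0·(-1)^-1 = -1.
v=∞: 246790 > 0 and -4433 < 0  ⇒  (a,b)_∞ = +1.
v=11: a=11^0·(≡5), b=11^-1·(≡4) mod 11; (5|11)=+1, (4|11)=+1; (−1)^{0·-1·5}·(+1)^-1·(+1)^0 = +1.
v=3: a=3^-10·(≡1), b=3^0·(≡1) mod 3; (1|3)=+1, (1|3)=+1; (−1)^{-10·0·1}·(+1)^0·(+1)^-10 = +1.
v=13: a=13^0·(≡8), b=13^3·(≡12) mod 13; (8|13)=-1, (12|13)=+1; (−1)^{0·3·6}·(-1)^3·(+1)^0 = -1.
v=37: a=37^1·(≡16), b=37^0·(≡12) mod 37; (16|37)=+1, (12|37)=+1; (−1)^{1·0·18}·(+1)^0·(+1)^1 = +1.
v=7: a=7^2·(≡6), b=7^0·(≡5) mod 7; (6|7)=-1, (5|7)=-1; (−1)^{2·0·3}·(-1)^0·(-1)^2 = +1.
v=2: v_2(a)=1, v_2(b)=-2; units ≡ 3, 7 (mod 8); ε·ε+αω+βω = 1·1+1·0+-2·1 ≡ 1  ⇒  (a,b)_2 = -1.
v=29: a=29^3·(≡16), b=29^0·(≡28) mod 29; (16|29)=+1, (28|29)=+1; (−1)^{3·0·14}·(+1)^0·(+1)^3 = +1.
v=31: a=31^0·(≡29), b=31^1·(≡17) mod 31; (29|31)=-1, (17|31)=-1; (−1)^{0·1·15}·(-1)^1·(-1)^0 = -1.
v=23: a=23^1·(≡12), b=23^0·(≡2) mod 23; (12|23)=+1, (2|23)=+1; (−1)^{1·0·11}·(+1)^0·(+1)^1 = +1.
(246790, -4433 / ℚ) ramifies at {2, 5, 13, 31}: a division algebra.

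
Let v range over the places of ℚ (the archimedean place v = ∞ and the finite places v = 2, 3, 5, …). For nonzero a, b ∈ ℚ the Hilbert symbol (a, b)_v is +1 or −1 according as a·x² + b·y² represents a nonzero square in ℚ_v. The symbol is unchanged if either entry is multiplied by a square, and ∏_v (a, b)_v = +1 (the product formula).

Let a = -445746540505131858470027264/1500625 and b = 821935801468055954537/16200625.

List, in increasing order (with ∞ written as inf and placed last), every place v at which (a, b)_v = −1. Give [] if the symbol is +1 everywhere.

(a, b) ≡ (-13499291, 473) mod (ℚ^×)²; places V = {2, 5, 7, 11, 13, 17, 19, 23, 31, 41, 43, ∞}.
(a,b)_13: α=5, u≡2; β=4, v≡7 (mod 13); (2|13)=-1, (7|13)=-1; sign (−1)^0·-1^4·-1^5 = -1.
(a,b)_2: α=14, β=0; u≡5, v≡1 (mod 8); ε(u)ε(v)=0·0, αω(v)=14·0, βω(u)=0·1; sum ≡ 0  ⇒  +1.
(a,b)_17: α=0, u≡15; β=2, v≡3 (mod 17); (15|17)=+1, (3|17)=-1; sign (−1)^0·+1^2·-1^0 = +1.
(a,b)_41: α=3, u≡8; β=2, v≡17 (mod 41); (8|41)=+1, (17|41)=-1; sign (−1)^0·+1^2·-1^3 = -1.
(a,b)_11: α=2, u≡2; β=1, v≡7 (mod 11); (2|11)=-1, (7|11)=-1; sign (−1)^0·-1^1·-1^2 = -1.
(a,b)_31: α=3, u≡27; β=2, v≡10 (mod 31); (27|31)=-1, (10|31)=+1; sign (−1)^0·-1^2·+1^3 = +1.
(a,b)_7: α=-4, u≡3; β=-2, v≡4 (mod 7); (3|7)=-1, (4|7)=+1; sign (−1)^0·-1^-2·+1^-4 = +1.
(a,b)_5: α=-4, u≡1; β=-4, v≡2 (mod 5); (1|5)=+1, (2|5)=-1; sign (−1)^0·+1^-4·-1^-4 = +1.
(a,b)_23: α=0, u≡7; β=-2, v≡8 (mod 23); (7|23)=-1, (8|23)=+1; sign (−1)^0·-1^-2·+1^0 = +1.
(a,b)_43: α=1, u≡10; β=1, v≡14 (mod 43); (10|43)=+1, (14|43)=+1; sign (−1)^1·+1^1·+1^1 = -1.
(a,b)_∞: sgn(-13499291)=−, sgn(473)=+, so +1.
(a,b)_19: α=3, u≡11; β=4, v≡9 (mod 19); (11|19)=+1, (9|19)=+1; sign (−1)^0·+1^4·+1^3 = +1.
|Ram(-13499291, 473)| = 4, even; anisotropic at {11, 13, 41, 43}.

[11, 13, 41, 43]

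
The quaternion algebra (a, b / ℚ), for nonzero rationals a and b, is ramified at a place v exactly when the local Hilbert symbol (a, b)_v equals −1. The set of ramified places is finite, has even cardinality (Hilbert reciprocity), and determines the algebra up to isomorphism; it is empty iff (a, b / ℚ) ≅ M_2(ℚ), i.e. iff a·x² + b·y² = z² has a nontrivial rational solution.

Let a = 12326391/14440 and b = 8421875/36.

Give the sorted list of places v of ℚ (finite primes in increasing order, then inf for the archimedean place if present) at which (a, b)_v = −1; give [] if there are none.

[3, 11]

Mod squares: a ≡ 2310, b ≡ 11. Check v ∈ {∞, 2, 3, 5, 7, 11, 19}.
v=7: a=7^3·(≡1), b=7^2·(≡4) mod 7; (1|7)=+1, (4|7)=+1; (−1)^{3·2·3}·(+1)^2·(+1)^3 = +1.
v=2: v_2(a)=-3, v_2(b)=-2; units ≡ 3, 3 (mod 8); ε·ε+αω+βω = 1·1+-3·1+-2·1 ≡ 0  ⇒  (a,b)_2 = +1.
v=11: a=11^3·(≡4), b=11^1·(≡1) mod 11; (4|11)=+1, (1|11)=+1; (−1)^{3·1·5}·(+1)^1·(+1)^3 = -1.
v=19: a=19^-2·(≡4), b=19^0·(≡4) mod 19; (4|19)=+1, (4|19)=+1; (−1)^{-2·0·9}·(+1)^0·(+1)^-2 = +1.
v=∞: 2310 > 0 and 11 > 0  ⇒  (a,b)_∞ = +1.
v=5: a=5^-1·(≡2), b=5^6·(≡4) mod 5; (2|5)=-1, (4|5)=+1; (−1)^{-1·6·2}·(-1)^6·(+1)^-1 = +1.
v=3: a=3^3·(≡2), b=3^-2·(≡2) mod 3; (2|3)=-1, (2|3)=-1; (−1)^{3·-2·1}·(-1)^-2·(-1)^3 = -1.
(2310, 11 / ℚ) ramifies at {3, 11}: a division algebra.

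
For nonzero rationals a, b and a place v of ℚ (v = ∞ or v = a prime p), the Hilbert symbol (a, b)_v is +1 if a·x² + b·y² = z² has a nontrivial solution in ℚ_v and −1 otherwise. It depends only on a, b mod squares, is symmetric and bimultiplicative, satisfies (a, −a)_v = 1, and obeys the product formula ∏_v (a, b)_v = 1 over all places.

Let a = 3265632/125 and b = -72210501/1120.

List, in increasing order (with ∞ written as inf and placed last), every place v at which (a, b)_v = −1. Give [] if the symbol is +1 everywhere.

[3, 5]

(a, b) ≡ (113390, -4830) mod (ℚ^×)²; places V = {2, 3, 5, 7, 11, 17, 23, 29, 31, ∞}.
(a,b)_∞: sgn(113390)=+, sgn(-4830)=−, so +1.
(a,b)_31: α=0, u≡30; β=2, v≡24 (mod 31); (30|31)=-1, (24|31)=-1; sign (−1)^0·-1^2·-1^0 = +1.
(a,b)_7: α=0, u≡1; β=-1, v≡6 (mod 7); (1|7)=+1, (6|7)=-1; sign (−1)^0·+1^-1·-1^0 = +1.
(a,b)_3: α=2, u≡2; β=3, v≡1 (mod 3); (2|3)=-1, (1|3)=+1; sign (−1)^0·-1^3·+1^2 = -1.
(a,b)_11: α=0, u≡10; β=2, v≡10 (mod 11); (10|11)=-1, (10|11)=-1; sign (−1)^0·-1^2·-1^0 = +1.
(a,b)_23: α=1, u≡12; β=1, v≡19 (mod 23); (12|23)=+1, (19|23)=-1; sign (−1)^1·+1^1·-1^1 = +1.
(a,b)_2: α=5, β=-5; u≡7, v≡1 (mod 8); ε(u)ε(v)=1·0, αω(v)=5·0, βω(u)=-5·0; sum ≡ 0  ⇒  +1.
(a,b)_17: α=1, u≡5; β=0, v≡13 (mod 17); (5|17)=-1, (13|17)=+1; sign (−1)^0·-1^0·+1^1 = +1.
(a,b)_5: α=-3, u≡2; β=-1, v≡1 (mod 5); (2|5)=-1, (1|5)=+1; sign (−1)^0·-1^-1·+1^-3 = -1.
(a,b)_29: α=1, u≡13; β=0, v≡6 (mod 29); (13|29)=+1, (6|29)=+1; sign (−1)^0·+1^0·+1^1 = +1.
|Ram(113390, -4830)| = 2, even; anisotropic at {3, 5}.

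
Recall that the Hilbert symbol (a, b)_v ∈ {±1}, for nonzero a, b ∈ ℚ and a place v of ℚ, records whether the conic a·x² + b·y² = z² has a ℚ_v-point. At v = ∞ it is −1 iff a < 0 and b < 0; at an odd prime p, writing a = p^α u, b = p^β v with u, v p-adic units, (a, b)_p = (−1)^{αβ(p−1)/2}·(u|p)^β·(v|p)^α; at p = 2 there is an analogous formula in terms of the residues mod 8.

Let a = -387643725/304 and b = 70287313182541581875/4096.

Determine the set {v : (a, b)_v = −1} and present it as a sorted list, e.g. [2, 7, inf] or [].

Mod squares: a ≡ -3637151, b ≡ 10619. Check v ∈ {∞, 2, 3, 5, 7, 17, 19, 23, 29, 37, 41}.
v=19: a=19^-1·(≡2), b=19^0·(≡6) mod 19; (2|19)=-1, (6|19)=+1; (−1)^{-1·0·9}·(-1)^0·(+1)^-1 = +1.
v=5: a=5^2·(≡4), b=5^4·(≡1) mod 5; (4|5)=+1, (1|5)=+1; (−1)^{2·4·2}·(+1)^4·(+1)^2 = +1.
v=17: a=17^0·(≡9), b=17^2·(≡11) mod 17; (9|17)=+1, (11|17)=-1; (−1)^{0·2·8}·(+1)^2·(-1)^0 = +1.
v=2: v_2(a)=-4, v_2(b)=-12; units ≡ 1, 3 (mod 8); ε·ε+αω+βω = 0·1+-4·1+-12·0 ≡ 0  ⇒  (a,b)_2 = +1.
v=∞: -3637151 < 0 and 10619 > 0  ⇒  (a,b)_∞ = +1.
v=23: a=23^1·(≡19), b=23^2·(≡18) mod 23; (19|23)=-1, (18|23)=+1; (−1)^{1·2·11}·(-1)^2·(+1)^1 = +1.
v=37: a=37^0·(≡35), b=37^1·(≡9) mod 37; (35|37)=-1, (9|37)=+1; (−1)^{0·1·18}·(-1)^1·(+1)^0 = -1.
v=29: a=29^1·(≡23), b=29^2·(≡5) mod 29; (23|29)=+1, (5|29)=+1; (−1)^{1·2·14}·(+1)^2·(+1)^1 = +1.
v=3: a=3^4·(≡1), b=3^0·(≡2) mod 3; (1|3)=+1, (2|3)=-1; (−1)^{4·0·1}·(+1)^0·(-1)^4 = +1.
v=41: a=41^1·(≡24), b=41^3·(≡15) mod 41; (24|41)=-1, (15|41)=-1; (−1)^{1·3·20}·(-1)^3·(-1)^1 = +1.
v=7: a=7^1·(≡6), b=7^3·(≡3) mod 7; (6|7)=-1, (3|7)=-1; (−1)^{1·3·3}·(-1)^3·(-1)^1 = -1.
|Ram(-3637151, 10619)| = 2, even; anisotropic at {7, 37}.

[7, 37]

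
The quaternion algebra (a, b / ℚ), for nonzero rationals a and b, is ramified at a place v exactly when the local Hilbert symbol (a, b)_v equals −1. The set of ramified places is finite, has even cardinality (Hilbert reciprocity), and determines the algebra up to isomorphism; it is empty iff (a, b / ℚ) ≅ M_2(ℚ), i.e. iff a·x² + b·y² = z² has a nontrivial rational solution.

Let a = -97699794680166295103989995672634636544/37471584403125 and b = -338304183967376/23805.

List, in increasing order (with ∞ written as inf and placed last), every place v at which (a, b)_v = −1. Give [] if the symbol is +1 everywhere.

Mod squares: a ≡ -1045, b ≡ -25883605. Check v ∈ {∞, 2, 3, 5, 11, 17, 19, 23, 31, 43, 47}.
v=43: a=43^6·(≡42), b=43^2·(≡26) mod 43; (42|43)=-1, (26|43)=-1; (−1)^{6·2·21}·(-1)^2·(-1)^6 = +1.
v=2: v_2(a)=8, v_2(b)=4; units ≡ 3, 3 (mod 8); ε·ε+αω+βω = 1·1+8·1+4·1 ≡ 1  ⇒  (a,b)_2 = -1.
v=19: a=19^3·(≡15), b=19^1·(≡7) mod 19; (15|19)=-1, (7|19)=+1; (−1)^{3·1·9}·(-1)^1·(+1)^3 = +1.
v=∞: -1045 < 0 and -25883605 < 0  ⇒  (a,b)_∞ = -1.
v=5: a=5^-5·(≡4), b=5^-1·(≡4) mod 5; (4|5)=+1, (4|5)=+1; (−1)^{-5·-1·2}·(+1)^-1·(+1)^-5 = +1.
v=47: a=47^8·(≡25), b=47^3·(≡31) mod 47; (25|47)=+1, (31|47)=-1; (−1)^{8·3·23}·(+1)^3·(-1)^8 = +1.
v=11: a=11^3·(≡5), b=11^1·(≡2) mod 11; (5|11)=+1, (2|11)=-1; (−1)^{3·1·5}·(+1)^1·(-1)^3 = +1.
v=3: a=3^-4·(≡2), b=3^-2·(≡2) mod 3; (2|3)=-1, (2|3)=-1; (−1)^{-4·-2·1}·(-1)^-2·(-1)^-4 = +1.
v=31: a=31^2·(≡4), b=31^1·(≡26) mod 31; (4|31)=+1, (26|31)=-1; (−1)^{2·1·15}·(+1)^1·(-1)^2 = +1.
v=23: a=23^-6·(≡12), b=23^-2·(≡22) mod 23; (12|23)=+1, (22|23)=-1; (−1)^{-6·-2·11}·(+1)^-2·(-1)^-6 = +1.
v=17: a=17^2·(≡2), b=17^1·(≡14) mod 17; (2|17)=+1, (14|17)=-1; (−1)^{2·1·8}·(+1)^1·(-1)^2 = +1.
|Ram(-1045, -25883605)| = 2, even; anisotropic at {2, ∞}.

[2, inf]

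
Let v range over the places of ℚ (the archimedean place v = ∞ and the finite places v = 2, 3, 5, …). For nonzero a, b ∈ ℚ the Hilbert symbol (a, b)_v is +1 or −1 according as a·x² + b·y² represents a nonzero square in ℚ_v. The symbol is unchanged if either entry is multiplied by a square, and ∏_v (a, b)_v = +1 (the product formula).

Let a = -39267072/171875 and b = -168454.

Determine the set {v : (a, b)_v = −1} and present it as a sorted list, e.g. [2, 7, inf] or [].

[3, 23, 31, inf]

Mod squares: a ≡ -187473, b ≡ -168454. Check v ∈ {∞, 2, 3, 5, 11, 13, 19, 23, 31}.
v=31: a=31^0·(≡12), b=31^1·(≡22) mod 31; (12|31)=-1, (22|31)=-1; (−1)^{0·1·15}·(-1)^1·(-1)^0 = -1.
v=19: a=19^1·(≡18), b=19^1·(≡7) mod 19; (18|19)=-1, (7|19)=+1; (−1)^{1·1·9}·(-1)^1·(+1)^1 = +1.
v=5: a=5^-6·(≡3), b=5^0·(≡1) mod 5; (3|5)=-1, (1|5)=+1; (−1)^{-6·0·2}·(-1)^0·(+1)^-6 = +1.
v=11: a=11^-1·(≡7), b=11^1·(≡9) mod 11; (7|11)=-1, (9|11)=+1; (−1)^{-1·1·5}·(-1)^1·(+1)^-1 = +1.
v=2: v_2(a)=8, v_2(b)=1; units ≡ 7, 5 (mod 8); ε·ε+αω+βω = 1·0+8·1+1·0 ≡ 0  ⇒  (a,b)_2 = +1.
v=23: a=23^1·(≡5), b=23^0·(≡21) mod 23; (5|23)=-1, (21|23)=-1; (−1)^{1·0·11}·(-1)^0·(-1)^1 = -1.
v=13: a=13^1·(≡3), b=13^1·(≡3) mod 13; (3|13)=+1, (3|13)=+1; (−1)^{1·1·6}·(+1)^1·(+1)^1 = +1.
v=∞: -187473 < 0 and -168454 < 0  ⇒  (a,b)_∞ = -1.
v=3: a=3^3·(≡2), b=3^0·(≡2) mod 3; (2|3)=-1, (2|3)=-1; (−1)^{3·0·1}·(-1)^0·(-1)^3 = -1.
|Ram(-187473, -168454)| = 4, even; anisotropic at {3, 23, 31, ∞}.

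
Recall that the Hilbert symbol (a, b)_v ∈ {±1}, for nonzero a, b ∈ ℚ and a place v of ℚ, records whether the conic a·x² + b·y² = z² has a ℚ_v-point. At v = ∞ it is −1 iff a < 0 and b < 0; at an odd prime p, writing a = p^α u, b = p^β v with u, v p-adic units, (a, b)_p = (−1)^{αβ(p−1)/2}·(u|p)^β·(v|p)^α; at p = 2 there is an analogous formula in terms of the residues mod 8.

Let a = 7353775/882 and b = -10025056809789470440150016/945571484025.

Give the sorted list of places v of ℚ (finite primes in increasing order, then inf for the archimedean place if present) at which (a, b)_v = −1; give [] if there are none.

Mod squares: a ≡ 4862, b ≡ -221. Check v ∈ {∞, 2, 3, 5, 7, 11, 13, 17}.
v=3: a=3^-2·(≡2), b=3^-8·(≡1) mod 3; (2|3)=-1, (1|3)=+1; (−1)^{-2·-8·1}·(-1)^-8·(+1)^-2 = +1.
v=∞: 4862 > 0 and -221 < 0  ⇒  (a,b)_∞ = +1.
v=17: a=17^1·(≡12), b=17^5·(≡8) mod 17; (12|17)=-1, (8|17)=+1; (−1)^{1·5·8}·(-1)^5·(+1)^1 = -1.
v=11: a=11^3·(≡7), b=11^12·(≡10) mod 11; (7|11)=-1, (10|11)=-1; (−1)^{3·12·5}·(-1)^12·(-1)^3 = -1.
v=13: a=13^1·(≡10), b=13^3·(≡9) mod 13; (10|13)=+1, (9|13)=+1; (−1)^{1·3·6}·(+1)^3·(+1)^1 = +1.
v=7: a=7^-2·(≡4), b=7^-8·(≡3) mod 7; (4|7)=+1, (3|7)=-1; (−1)^{-2·-8·3}·(+1)^-8·(-1)^-2 = +1.
v=5: a=5^2·(≡3), b=5^-2·(≡4) mod 5; (3|5)=-1, (4|5)=+1; (−1)^{2·-2·2}·(-1)^-2·(+1)^2 = +1.
v=2: v_2(a)=-1, v_2(b)=10; units ≡ 7, 3 (mod 8); ε·ε+αω+βω = 1·1+-1·1+10·0 ≡ 0  ⇒  (a,b)_2 = +1.
(4862, -221 / ℚ) ramifies at {11, 17}: a division algebra.

[11, 17]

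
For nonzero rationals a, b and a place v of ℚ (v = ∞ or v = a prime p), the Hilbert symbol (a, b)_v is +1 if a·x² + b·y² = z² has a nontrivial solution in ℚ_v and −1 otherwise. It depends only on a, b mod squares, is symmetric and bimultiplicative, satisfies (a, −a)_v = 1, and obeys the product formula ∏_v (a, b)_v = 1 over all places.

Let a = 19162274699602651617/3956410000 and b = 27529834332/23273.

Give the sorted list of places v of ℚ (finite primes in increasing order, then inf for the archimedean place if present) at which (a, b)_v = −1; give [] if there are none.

[7, 17]

(a, b) ≡ (10857, 5721639) mod (ℚ^×)²; places V = {2, 3, 5, 7, 11, 13, 17, 31, 37, 47, ∞}.
(a,b)_31: α=2, u≡25; β=1, v≡23 (mod 31); (25|31)=+1, (23|31)=-1; sign (−1)^0·+1^1·-1^2 = +1.
(a,b)_5: α=-4, u≡2; β=0, v≡4 (mod 5); (2|5)=-1, (4|5)=+1; sign (−1)^0·-1^0·+1^-4 = +1.
(a,b)_47: α=1, u≡35; β=1, v≡34 (mod 47); (35|47)=-1, (34|47)=+1; sign (−1)^1·-1^1·+1^1 = +1.
(a,b)_17: α=-2, u≡5; β=-1, v≡1 (mod 17); (5|17)=-1, (1|17)=+1; sign (−1)^0·-1^-1·+1^-2 = -1.
(a,b)_11: α=3, u≡8; β=3, v≡1 (mod 11); (8|11)=-1, (1|11)=+1; sign (−1)^1·-1^3·+1^3 = +1.
(a,b)_∞: sgn(10857)=+, sgn(5721639)=+, so +1.
(a,b)_3: α=13, u≡1; β=1, v≡2 (mod 3); (1|3)=+1, (2|3)=-1; sign (−1)^1·+1^1·-1^13 = +1.
(a,b)_2: α=-4, β=2; u≡1, v≡7 (mod 8); ε(u)ε(v)=0·1, αω(v)=-4·0, βω(u)=2·0; sum ≡ 0  ⇒  +1.
(a,b)_7: α=1, u≡4; β=1, v≡1 (mod 7); (4|7)=+1, (1|7)=+1; sign (−1)^1·+1^1·+1^1 = -1.
(a,b)_37: α=-2, u≡16; β=-2, v≡36 (mod 37); (16|37)=+1, (36|37)=+1; sign (−1)^0·+1^-2·+1^-2 = +1.
(a,b)_13: α=4, u≡7; β=2, v≡10 (mod 13); (7|13)=-1, (10|13)=+1; sign (−1)^0·-1^2·+1^4 = +1.
Ram(10857, 5721639) = {7, 17}; no ℚ_7-point on the conic.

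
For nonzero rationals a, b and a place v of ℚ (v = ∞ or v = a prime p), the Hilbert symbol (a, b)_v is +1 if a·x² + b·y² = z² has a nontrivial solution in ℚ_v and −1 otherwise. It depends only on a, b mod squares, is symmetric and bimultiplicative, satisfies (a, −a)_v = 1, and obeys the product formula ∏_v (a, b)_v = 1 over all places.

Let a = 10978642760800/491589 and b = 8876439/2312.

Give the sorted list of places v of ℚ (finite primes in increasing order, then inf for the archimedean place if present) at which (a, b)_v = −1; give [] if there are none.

Mod squares: a ≡ 462, b ≡ 16302. Check v ∈ {∞, 2, 3, 5, 7, 11, 13, 17, 19}.
v=2: v_2(a)=5, v_2(b)=-3; units ≡ 7, 7 (mod 8); ε·ε+αω+βω = 1·1+5·0+-3·0 ≡ 1  ⇒  (a,b)_2 = -1.
v=3: a=3^-5·(≡1), b=3^3·(≡1) mod 3; (1|3)=+1, (1|3)=+1; (−1)^{-5·3·1}·(+1)^3·(+1)^-5 = -1.
v=∞: 462 > 0 and 16302 > 0  ⇒  (a,b)_∞ = +1.
v=13: a=13^4·(≡11), b=13^1·(≡11) mod 13; (11|13)=-1, (11|13)=-1; (−1)^{4·1·6}·(-1)^1·(-1)^4 = -1.
v=11: a=11^3·(≡3), b=11^3·(≡7) mod 11; (3|11)=+1, (7|11)=-1; (−1)^{3·3·5}·(+1)^3·(-1)^3 = +1.
v=7: a=7^-1·(≡5), b=7^0·(≡6) mod 7; (5|7)=-1, (6|7)=-1; (−1)^{-1·0·3}·(-1)^0·(-1)^-1 = -1.
v=17: a=17^-2·(≡3), b=17^-2·(≡1) mod 17; (3|17)=-1, (1|17)=+1; (−1)^{-2·-2·8}·(-1)^-2·(+1)^-2 = +1.
v=19: a=19^2·(≡4), b=19^1·(≡8) mod 19; (4|19)=+1, (8|19)=-1; (−1)^{2·1·9}·(+1)^1·(-1)^2 = +1.
v=5: a=5^2·(≡3), b=5^0·(≡2) mod 5; (3|5)=-1, (2|5)=-1; (−1)^{2·0·2}·(-1)^0·(-1)^2 = +1.
(462, 16302 / ℚ) ramifies at {2, 3, 7, 13}: a division algebra.

[2, 3, 7, 13]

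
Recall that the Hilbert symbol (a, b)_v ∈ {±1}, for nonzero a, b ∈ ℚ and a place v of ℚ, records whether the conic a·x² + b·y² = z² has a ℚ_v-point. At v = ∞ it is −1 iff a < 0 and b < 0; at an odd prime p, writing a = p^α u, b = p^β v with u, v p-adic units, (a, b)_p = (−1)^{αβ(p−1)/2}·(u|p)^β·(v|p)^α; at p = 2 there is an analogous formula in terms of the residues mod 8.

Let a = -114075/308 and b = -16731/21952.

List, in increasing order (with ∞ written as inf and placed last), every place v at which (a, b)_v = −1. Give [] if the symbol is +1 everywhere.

(a, b) ≡ (-231, -77) mod (ℚ^×)²; places V = {2, 3, 5, 7, 11, 13, ∞}.
(a,b)_3: α=3, u≡1; β=2, v≡1 (mod 3); (1|3)=+1, (1|3)=+1; sign (−1)^0·+1^2·+1^3 = +1.
(a,b)_11: α=-1, u≡1; β=1, v≡9 (mod 11); (1|11)=+1, (9|11)=+1; sign (−1)^1·+1^1·+1^-1 = -1.
(a,b)_7: α=-1, u≡2; β=-3, v≡6 (mod 7); (2|7)=+1, (6|7)=-1; sign (−1)^1·+1^-3·-1^-1 = +1.
(a,b)_13: α=2, u≡3; β=2, v≡12 (mod 13); (3|13)=+1, (12|13)=+1; sign (−1)^0·+1^2·+1^2 = +1.
(a,b)_∞: sgn(-231)=−, sgn(-77)=−, so -1.
(a,b)_5: α=2, u≡4; β=0, v≡2 (mod 5); (4|5)=+1, (2|5)=-1; sign (−1)^0·+1^0·-1^2 = +1.
(a,b)_2: α=-2, β=-6; u≡1, v≡3 (mod 8); ε(u)ε(v)=0·1, αω(v)=-2·1, βω(u)=-6·0; sum ≡ 0  ⇒  +1.
|Ram(-231, -77)| = 2, even; anisotropic at {11, ∞}.

[11, inf]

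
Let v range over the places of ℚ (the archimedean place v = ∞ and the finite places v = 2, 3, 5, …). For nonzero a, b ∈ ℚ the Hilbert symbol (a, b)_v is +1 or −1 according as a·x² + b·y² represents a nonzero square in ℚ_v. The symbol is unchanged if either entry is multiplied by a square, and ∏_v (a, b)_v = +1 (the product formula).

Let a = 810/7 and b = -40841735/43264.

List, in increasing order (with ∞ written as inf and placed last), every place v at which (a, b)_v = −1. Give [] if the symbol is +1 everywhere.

Mod squares: a ≡ 70, b ≡ -935. Check v ∈ {∞, 2, 3, 5, 7, 11, 13, 17, 19}.
v=∞: 70 > 0 and -935 < 0  ⇒  (a,b)_∞ = +1.
v=2: v_2(a)=1, v_2(b)=-8; units ≡ 3, 1 (mod 8); ε·ε+αω+βω = 1·0+1·0+-8·1 ≡ 0  ⇒  (a,b)_2 = +1.
v=3: a=3^4·(≡1), b=3^0·(≡1) mod 3; (1|3)=+1, (1|3)=+1; (−1)^{4·0·1}·(+1)^0·(+1)^4 = +1.
v=17: a=17^0·(≡4), b=17^1·(≡15) mod 17; (4|17)=+1, (15|17)=+1; (−1)^{0·1·8}·(+1)^1·(+1)^0 = +1.
v=13: a=13^0·(≡8), b=13^-2·(≡3) mod 13; (8|13)=-1, (3|13)=+1; (−1)^{0·-2·6}·(-1)^-2·(+1)^0 = +1.
v=5: a=5^1·(≡1), b=5^1·(≡2) mod 5; (1|5)=+1, (2|5)=-1; (−1)^{1·1·2}·(+1)^1·(-1)^1 = -1.
v=7: a=7^-1·(≡5), b=7^0·(≡6) mod 7; (5|7)=-1, (6|7)=-1; (−1)^{-1·0·3}·(-1)^0·(-1)^-1 = -1.
v=19: a=19^0·(≡18), b=19^2·(≡10) mod 19; (18|19)=-1, (10|19)=-1; (−1)^{0·2·9}·(-1)^2·(-1)^0 = +1.
v=11: a=11^0·(≡1), b=11^3·(≡5) mod 11; (1|11)=+1, (5|11)=+1; (−1)^{0·3·5}·(+1)^3·(+1)^0 = +1.
Ram(70, -935) = {5, 7}; no ℚ_5-point on the conic.

[5, 7]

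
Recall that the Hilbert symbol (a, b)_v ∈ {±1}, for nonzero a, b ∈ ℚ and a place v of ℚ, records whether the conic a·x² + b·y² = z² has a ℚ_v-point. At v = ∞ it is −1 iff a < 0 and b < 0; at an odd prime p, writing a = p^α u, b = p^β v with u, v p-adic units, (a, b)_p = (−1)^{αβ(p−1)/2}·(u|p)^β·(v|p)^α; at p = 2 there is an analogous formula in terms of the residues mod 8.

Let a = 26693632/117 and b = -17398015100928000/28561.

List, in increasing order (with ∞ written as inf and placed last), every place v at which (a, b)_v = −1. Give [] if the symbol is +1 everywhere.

[13, 19]

Mod squares: a ≡ 1729, b ≡ -5. Check v ∈ {∞, 2, 3, 5, 7, 11, 13, 19}.
v=2: v_2(a)=12, v_2(b)=14; units ≡ 1, 3 (mod 8); ε·ε+αω+βω = 0·1+12·1+14·0 ≡ 0  ⇒  (a,b)_2 = +1.
v=11: a=11^0·(≡6), b=11^2·(≡8) mod 11; (6|11)=-1, (8|11)=-1; (−1)^{0·2·5}·(-1)^2·(-1)^0 = +1.
v=7: a=7^3·(≡1), b=7^4·(≡2) mod 7; (1|7)=+1, (2|7)=+1; (−1)^{3·4·3}·(+1)^4·(+1)^3 = +1.
v=19: a=19^1·(≡10), b=19^2·(≡14) mod 19; (10|19)=-1, (14|19)=-1; (−1)^{1·2·9}·(-1)^2·(-1)^1 = -1.
v=3: a=3^-2·(≡1), b=3^4·(≡1) mod 3; (1|3)=+1, (1|3)=+1; (−1)^{-2·4·1}·(+1)^4·(+1)^-2 = +1.
v=5: a=5^0·(≡1), b=5^3·(≡1) mod 5; (1|5)=+1, (1|5)=+1; (−1)^{0·3·2}·(+1)^3·(+1)^0 = +1.
v=∞: 1729 > 0 and -5 < 0  ⇒  (a,b)_∞ = +1.
v=13: a=13^-1·(≡12), b=13^-4·(≡7) mod 13; (12|13)=+1, (7|13)=-1; (−1)^{-1·-4·6}·(+1)^-4·(-1)^-1 = -1.
|Ram(1729, -5)| = 2, even; anisotropic at {13, 19}.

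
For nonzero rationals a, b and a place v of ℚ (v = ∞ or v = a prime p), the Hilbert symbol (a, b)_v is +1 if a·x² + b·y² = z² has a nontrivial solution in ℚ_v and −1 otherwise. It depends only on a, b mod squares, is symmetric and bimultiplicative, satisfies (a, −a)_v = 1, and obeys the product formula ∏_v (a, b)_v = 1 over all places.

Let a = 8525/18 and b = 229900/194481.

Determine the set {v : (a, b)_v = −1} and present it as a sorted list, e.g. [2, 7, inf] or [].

[2, 11]

(a, b) ≡ (682, 19) mod (ℚ^×)²; places V = {2, 3, 5, 7, 11, 19, 31, ∞}.
(a,b)_19: α=0, u≡6; β=1, v≡1 (mod 19); (6|19)=+1, (1|19)=+1; sign (−1)^0·+1^1·+1^0 = +1.
(a,b)_∞: sgn(682)=+, sgn(19)=+, so +1.
(a,b)_31: α=1, u≡17; β=0, v≡14 (mod 31); (17|31)=-1, (14|31)=+1; sign (−1)^0·-1^0·+1^1 = +1.
(a,b)_3: α=-2, u≡1; β=-4, v≡1 (mod 3); (1|3)=+1, (1|3)=+1; sign (−1)^0·+1^-4·+1^-2 = +1.
(a,b)_11: α=1, u≡7; β=2, v≡8 (mod 11); (7|11)=-1, (8|11)=-1; sign (−1)^0·-1^2·-1^1 = -1.
(a,b)_7: α=0, u≡5; β=-4, v≡5 (mod 7); (5|7)=-1, (5|7)=-1; sign (−1)^0·-1^-4·-1^0 = +1.
(a,b)_5: α=2, u≡2; β=2, v≡1 (mod 5); (2|5)=-1, (1|5)=+1; sign (−1)^0·-1^2·+1^2 = +1.
(a,b)_2: α=-1, β=2; u≡5, v≡3 (mod 8); ε(u)ε(v)=0·1, αω(v)=-1·1, βω(u)=2·1; sum ≡ 1  ⇒  -1.
(682, 19 / ℚ) ramifies at {2, 11}: a division algebra.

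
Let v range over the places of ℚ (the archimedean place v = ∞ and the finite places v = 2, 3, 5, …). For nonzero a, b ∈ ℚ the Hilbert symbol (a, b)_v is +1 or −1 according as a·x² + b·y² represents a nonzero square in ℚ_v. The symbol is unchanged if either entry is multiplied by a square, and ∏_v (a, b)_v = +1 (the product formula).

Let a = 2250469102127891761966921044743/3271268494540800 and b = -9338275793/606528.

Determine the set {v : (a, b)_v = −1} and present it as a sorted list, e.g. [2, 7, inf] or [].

(a, b) ≡ (299, -9269) mod (ℚ^×)²; places V = {2, 3, 5, 7, 11, 13, 17, 19, 23, 31, 41, 43, 47, ∞}.
(a,b)_∞: sgn(299)=+, sgn(-9269)=−, so +1.
(a,b)_17: α=-2, u≡10; β=0, v≡2 (mod 17); (10|17)=-1, (2|17)=+1; sign (−1)^0·-1^0·+1^-2 = +1.
(a,b)_7: α=4, u≡3; β=2, v≡6 (mod 7); (3|7)=-1, (6|7)=-1; sign (−1)^0·-1^2·-1^4 = +1.
(a,b)_11: α=4, u≡10; β=2, v≡9 (mod 11); (10|11)=-1, (9|11)=+1; sign (−1)^0·-1^2·+1^4 = +1.
(a,b)_31: α=2, u≡8; β=1, v≡6 (mod 31); (8|31)=+1, (6|31)=-1; sign (−1)^0·+1^1·-1^2 = +1.
(a,b)_3: α=-12, u≡2; β=-6, v≡1 (mod 3); (2|3)=-1, (1|3)=+1; sign (−1)^0·-1^-6·+1^-12 = +1.
(a,b)_23: α=3, u≡1; β=1, v≡15 (mod 23); (1|23)=+1, (15|23)=-1; sign (−1)^1·+1^1·-1^3 = +1.
(a,b)_2: α=-16, β=-6; u≡3, v≡3 (mod 8); ε(u)ε(v)=1·1, αω(v)=-16·1, βω(u)=-6·1; sum ≡ 1  ⇒  -1.
(a,b)_19: α=2, u≡13; β=0, v≡14 (mod 19); (13|19)=-1, (14|19)=-1; sign (−1)^0·-1^0·-1^2 = +1.
(a,b)_13: α=-1, u≡4; β=-1, v≡2 (mod 13); (4|13)=+1, (2|13)=-1; sign (−1)^0·+1^-1·-1^-1 = -1.
(a,b)_47: α=4, u≡16; β=2, v≡8 (mod 47); (16|47)=+1, (8|47)=+1; sign (−1)^0·+1^2·+1^4 = +1.
(a,b)_43: α=2, u≡24; β=0, v≡5 (mod 43); (24|43)=+1, (5|43)=-1; sign (−1)^0·+1^0·-1^2 = +1.
(a,b)_41: α=2, u≡22; β=0, v≡24 (mod 41); (22|41)=-1, (24|41)=-1; sign (−1)^0·-1^0·-1^2 = +1.
(a,b)_5: α=-2, u≡4; β=0, v≡4 (mod 5); (4|5)=+1, (4|5)=+1; sign (−1)^0·+1^0·+1^-2 = +1.
Ram(299, -9269) = {2, 13}; no ℚ_2-point on the conic.

[2, 13]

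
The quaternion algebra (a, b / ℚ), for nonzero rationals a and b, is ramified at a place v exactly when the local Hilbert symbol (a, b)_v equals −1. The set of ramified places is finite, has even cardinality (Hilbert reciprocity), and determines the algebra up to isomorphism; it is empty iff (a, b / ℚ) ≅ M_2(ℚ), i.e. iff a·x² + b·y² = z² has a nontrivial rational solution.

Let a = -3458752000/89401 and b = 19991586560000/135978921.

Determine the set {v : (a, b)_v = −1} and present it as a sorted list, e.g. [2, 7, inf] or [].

[2, 17]

(a, b) ≡ (-1870, 374) mod (ℚ^×)²; places V = {2, 3, 5, 11, 13, 17, 23, ∞}.
(a,b)_3: α=0, u≡2; β=-2, v≡2 (mod 3); (2|3)=-1, (2|3)=-1; sign (−1)^0·-1^-2·-1^0 = +1.
(a,b)_13: α=-2, u≡7; β=-4, v≡1 (mod 13); (7|13)=-1, (1|13)=+1; sign (−1)^0·-1^-4·+1^-2 = +1.
(a,b)_∞: sgn(-1870)=−, sgn(374)=+, so +1.
(a,b)_23: α=-2, u≡18; β=-2, v≡4 (mod 23); (18|23)=+1, (4|23)=+1; sign (−1)^0·+1^-2·+1^-2 = +1.
(a,b)_5: α=3, u≡4; β=4, v≡1 (mod 5); (4|5)=+1, (1|5)=+1; sign (−1)^0·+1^4·+1^3 = +1.
(a,b)_2: α=9, β=11; u≡1, v≡3 (mod 8); ε(u)ε(v)=0·1, αω(v)=9·1, βω(u)=11·0; sum ≡ 1  ⇒  -1.
(a,b)_17: α=3, u≡15; β=5, v≡5 (mod 17); (15|17)=+1, (5|17)=-1; sign (−1)^0·+1^5·-1^3 = -1.
(a,b)_11: α=1, u≡2; β=1, v≡4 (mod 11); (2|11)=-1, (4|11)=+1; sign (−1)^1·-1^1·+1^1 = +1.
Ram(-1870, 374) = {2, 17}; no ℚ_2-point on the conic.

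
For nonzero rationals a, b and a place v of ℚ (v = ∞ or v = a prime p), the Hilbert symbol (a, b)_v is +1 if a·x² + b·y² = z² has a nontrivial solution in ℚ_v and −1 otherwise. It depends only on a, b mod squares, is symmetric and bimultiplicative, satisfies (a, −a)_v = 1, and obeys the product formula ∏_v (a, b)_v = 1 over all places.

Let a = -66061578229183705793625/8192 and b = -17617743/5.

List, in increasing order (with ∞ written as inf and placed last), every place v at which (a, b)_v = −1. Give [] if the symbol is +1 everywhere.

[2, 3, 13, inf]

(a, b) ≡ (-4290, -715) mod (ℚ^×)²; places V = {2, 3, 5, 7, 11, 13, ∞}.
(a,b)_11: α=3, u≡2; β=1, v≡4 (mod 11); (2|11)=-1, (4|11)=+1; sign (−1)^1·-1^1·+1^3 = +1.
(a,b)_2: α=-13, β=0; u≡7, v≡5 (mod 8); ε(u)ε(v)=1·0, αω(v)=-13·1, βω(u)=0·0; sum ≡ 1  ⇒  -1.
(a,b)_13: α=7, u≡7; β=3, v≡3 (mod 13); (7|13)=-1, (3|13)=+1; sign (−1)^0·-1^3·+1^7 = -1.
(a,b)_3: α=17, u≡1; β=6, v≡2 (mod 3); (1|3)=+1, (2|3)=-1; sign (−1)^0·+1^6·-1^17 = -1.
(a,b)_7: α=2, u≡1; β=0, v≡5 (mod 7); (1|7)=+1, (5|7)=-1; sign (−1)^0·+1^0·-1^2 = +1.
(a,b)_5: α=3, u≡3; β=-1, v≡2 (mod 5); (3|5)=-1, (2|5)=-1; sign (−1)^0·-1^-1·-1^3 = +1.
(a,b)_∞: sgn(-4290)=−, sgn(-715)=−, so -1.
|Ram(-4290, -715)| = 4, even; anisotropic at {2, 3, 13, ∞}.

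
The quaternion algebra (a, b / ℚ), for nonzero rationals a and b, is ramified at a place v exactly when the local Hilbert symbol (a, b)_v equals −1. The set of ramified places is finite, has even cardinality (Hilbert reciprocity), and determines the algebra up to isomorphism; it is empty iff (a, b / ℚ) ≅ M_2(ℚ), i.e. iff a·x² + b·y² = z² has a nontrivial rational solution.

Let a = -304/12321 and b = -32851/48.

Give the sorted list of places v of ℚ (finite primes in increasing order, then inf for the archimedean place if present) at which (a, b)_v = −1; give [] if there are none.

(a, b) ≡ (-19, -273) mod (ℚ^×)²; places V = {2, 3, 7, 13, 19, 37, ∞}.
(a,b)_19: α=1, u≡13; β=2, v≡8 (mod 19); (13|19)=-1, (8|19)=-1; sign (−1)^0·-1^2·-1^1 = -1.
(a,b)_2: α=4, β=-4; u≡5, v≡7 (mod 8); ε(u)ε(v)=0·1, αω(v)=4·0, βω(u)=-4·1; sum ≡ 0  ⇒  +1.
(a,b)_37: α=-2, u≡32; β=0, v≡24 (mod 37); (32|37)=-1, (24|37)=-1; sign (−1)^0·-1^0·-1^-2 = +1.
(a,b)_∞: sgn(-19)=−, sgn(-273)=−, so -1.
(a,b)_3: α=-2, u≡2; β=-1, v≡2 (mod 3); (2|3)=-1, (2|3)=-1; sign (−1)^0·-1^-1·-1^-2 = -1.
(a,b)_13: α=0, u≡6; β=1, v≡11 (mod 13); (6|13)=-1, (11|13)=-1; sign (−1)^0·-1^1·-1^0 = -1.
(a,b)_7: α=0, u≡4; β=1, v≡3 (mod 7); (4|7)=+1, (3|7)=-1; sign (−1)^0·+1^1·-1^0 = +1.
(-19, -273 / ℚ) ramifies at {3, 13, 19, ∞}: a division algebra.

[3, 13, 19, inf]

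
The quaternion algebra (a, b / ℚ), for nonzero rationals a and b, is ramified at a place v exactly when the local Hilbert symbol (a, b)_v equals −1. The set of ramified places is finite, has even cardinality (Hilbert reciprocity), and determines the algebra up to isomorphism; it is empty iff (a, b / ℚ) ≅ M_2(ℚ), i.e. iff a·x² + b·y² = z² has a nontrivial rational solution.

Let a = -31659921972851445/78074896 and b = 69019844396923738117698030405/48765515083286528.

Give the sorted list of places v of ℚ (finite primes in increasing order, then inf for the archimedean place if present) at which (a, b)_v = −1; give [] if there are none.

Mod squares: a ≡ -5, b ≡ 56810. Check v ∈ {∞, 2, 3, 5, 7, 13, 19, 23, 29, 47}.
v=∞: -5 < 0 and 56810 > 0  ⇒  (a,b)_∞ = +1.
v=13: a=13^2·(≡8), b=13^5·(≡7) mod 13; (8|13)=-1, (7|13)=-1; (−1)^{2·5·6}·(-1)^5·(-1)^2 = -1.
v=19: a=19^2·(≡14), b=19^1·(≡9) mod 19; (14|19)=-1, (9|19)=+1; (−1)^{2·1·9}·(-1)^1·(+1)^2 = -1.
v=47: a=47^-4·(≡24), b=47^-8·(≡8) mod 47; (24|47)=+1, (8|47)=+1; (−1)^{-4·-8·23}·(+1)^-8·(+1)^-4 = +1.
v=29: a=29^2·(≡25), b=29^8·(≡6) mod 29; (25|29)=+1, (6|29)=+1; (−1)^{2·8·14}·(+1)^8·(+1)^2 = +1.
v=2: v_2(a)=-4, v_2(b)=-11; units ≡ 3, 5 (mod 8); ε·ε+αω+βω = 1·0+-4·1+-11·1 ≡ 1  ⇒  (a,b)_2 = -1.
v=23: a=23^4·(≡13), b=23^3·(≡1) mod 23; (13|23)=+1, (1|23)=+1; (−1)^{4·3·11}·(+1)^3·(+1)^4 = +1.
v=3: a=3^2·(≡1), b=3^8·(≡2) mod 3; (1|3)=+1, (2|3)=-1; (−1)^{2·8·1}·(+1)^8·(-1)^2 = +1.
v=7: a=7^2·(≡1), b=7^2·(≡3) mod 7; (1|7)=+1, (3|7)=-1; (−1)^{2·2·3}·(+1)^2·(-1)^2 = +1.
v=5: a=5^1·(≡1), b=5^1·(≡2) mod 5; (1|5)=+1, (2|5)=-1; (−1)^{1·1·2}·(+1)^1·(-1)^1 = -1.
(-5, 56810 / ℚ) ramifies at {2, 5, 13, 19}: a division algebra.

[2, 5, 13, 19]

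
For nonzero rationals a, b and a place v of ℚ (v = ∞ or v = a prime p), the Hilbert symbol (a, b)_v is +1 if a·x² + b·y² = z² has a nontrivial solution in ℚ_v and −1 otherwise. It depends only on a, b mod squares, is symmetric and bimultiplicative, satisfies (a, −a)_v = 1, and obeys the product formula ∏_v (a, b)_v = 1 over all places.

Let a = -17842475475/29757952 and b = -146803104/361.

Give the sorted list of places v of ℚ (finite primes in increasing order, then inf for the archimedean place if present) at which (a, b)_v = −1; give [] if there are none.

Mod squares: a ≡ -289478, b ≡ -12586. Check v ∈ {∞, 2, 3, 5, 7, 11, 19, 23, 29, 31}.
v=31: a=31^1·(≡12), b=31^1·(≡5) mod 31; (12|31)=-1, (5|31)=+1; (−1)^{1·1·15}·(-1)^1·(+1)^1 = +1.
v=11: a=11^2·(≡3), b=11^0·(≡4) mod 11; (3|11)=+1, (4|11)=+1; (−1)^{2·0·5}·(+1)^0·(+1)^2 = +1.
v=29: a=29^1·(≡6), b=29^1·(≡25) mod 29; (6|29)=+1, (25|29)=+1; (−1)^{1·1·14}·(+1)^1·(+1)^1 = +1.
v=∞: -289478 < 0 and -12586 < 0  ⇒  (a,b)_∞ = -1.
v=5: a=5^2·(≡3), b=5^0·(≡1) mod 5; (3|5)=-1, (1|5)=+1; (−1)^{2·0·2}·(-1)^0·(+1)^2 = +1.
v=23: a=23^-1·(≡8), b=23^0·(≡12) mod 23; (8|23)=+1, (12|23)=+1; (−1)^{-1·0·11}·(+1)^0·(+1)^-1 = +1.
v=3: a=3^8·(≡1), b=3^6·(≡2) mod 3; (1|3)=+1, (2|3)=-1; (−1)^{8·6·1}·(+1)^6·(-1)^8 = +1.
v=7: a=7^-1·(≡1), b=7^1·(≡4) mod 7; (1|7)=+1, (4|7)=+1; (−1)^{-1·1·3}·(+1)^1·(+1)^-1 = -1.
v=19: a=19^-2·(≡16), b=19^-2·(≡16) mod 19; (16|19)=+1, (16|19)=+1; (−1)^{-2·-2·9}·(+1)^-2·(+1)^-2 = +1.
v=2: v_2(a)=-9, v_2(b)=5; units ≡ 5, 3 (mod 8); ε·ε+αω+βω = 0·1+-9·1+5·1 ≡ 0  ⇒  (a,b)_2 = +1.
Ram(-289478, -12586) = {7, ∞}; no ℚ_7-point on the conic.

[7, inf]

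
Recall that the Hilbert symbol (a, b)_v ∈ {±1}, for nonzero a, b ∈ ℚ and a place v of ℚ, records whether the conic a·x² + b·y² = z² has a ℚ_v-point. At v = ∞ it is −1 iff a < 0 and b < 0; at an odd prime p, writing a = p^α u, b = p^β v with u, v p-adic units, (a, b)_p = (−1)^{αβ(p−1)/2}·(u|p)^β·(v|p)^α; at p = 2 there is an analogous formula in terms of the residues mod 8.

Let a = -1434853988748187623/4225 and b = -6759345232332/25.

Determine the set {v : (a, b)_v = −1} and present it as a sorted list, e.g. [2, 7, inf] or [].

Mod squares: a ≡ -1463, b ≡ -3. Check v ∈ {∞, 2, 3, 5, 7, 11, 13, 17, 19}.
v=11: a=11^1·(≡10), b=11^2·(≡2) mod 11; (10|11)=-1, (2|11)=-1; (−1)^{1·2·5}·(-1)^2·(-1)^1 = -1.
v=19: a=19^5·(≡15), b=19^4·(≡5) mod 19; (15|19)=-1, (5|19)=+1; (−1)^{5·4·9}·(-1)^4·(+1)^5 = +1.
v=3: a=3^12·(≡1), b=3^7·(≡2) mod 3; (1|3)=+1, (2|3)=-1; (−1)^{12·7·1}·(+1)^7·(-1)^12 = +1.
v=2: v_2(a)=0, v_2(b)=2; units ≡ 1, 5 (mod 8); ε·ε+αω+βω = 0·0+0·1+2·0 ≡ 0  ⇒  (a,b)_2 = +1.
v=7: a=7^3·(≡1), b=7^2·(≡2) mod 7; (1|7)=+1, (2|7)=+1; (−1)^{3·2·3}·(+1)^2·(+1)^3 = +1.
v=17: a=17^2·(≡1), b=17^0·(≡12) mod 17; (1|17)=+1, (12|17)=-1; (−1)^{2·0·8}·(+1)^0·(-1)^2 = +1.
v=∞: -1463 < 0 and -3 < 0  ⇒  (a,b)_∞ = -1.
v=5: a=5^-2·(≡3), b=5^-2·(≡3) mod 5; (3|5)=-1, (3|5)=-1; (−1)^{-2·-2·2}·(-1)^-2·(-1)^-2 = +1.
v=13: a=13^-2·(≡5), b=13^0·(≡4) mod 13; (5|13)=-1, (4|13)=+1; (−1)^{-2·0·6}·(-1)^0·(+1)^-2 = +1.
(-1463, -3 / ℚ) ramifies at {11, ∞}: a division algebra.

[11, inf]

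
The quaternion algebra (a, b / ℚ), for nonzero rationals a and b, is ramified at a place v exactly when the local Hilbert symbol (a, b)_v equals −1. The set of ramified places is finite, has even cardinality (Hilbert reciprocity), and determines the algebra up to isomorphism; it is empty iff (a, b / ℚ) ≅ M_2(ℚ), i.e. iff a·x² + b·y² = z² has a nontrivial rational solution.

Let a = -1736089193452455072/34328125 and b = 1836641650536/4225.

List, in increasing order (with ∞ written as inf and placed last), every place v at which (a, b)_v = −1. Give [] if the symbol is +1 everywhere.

Mod squares: a ≡ -208754, b ≡ 74. Check v ∈ {∞, 2, 3, 5, 7, 11, 13, 31, 37}.
v=13: a=13^-3·(≡10), b=13^-2·(≡9) mod 13; (10|13)=+1, (9|13)=+1; (−1)^{-3·-2·6}·(+1)^-2·(+1)^-3 = +1.
v=5: a=5^-6·(≡4), b=5^-2·(≡4) mod 5; (4|5)=+1, (4|5)=+1; (−1)^{-6·-2·2}·(+1)^-2·(+1)^-6 = +1.
v=∞: -208754 < 0 and 74 > 0  ⇒  (a,b)_∞ = +1.
v=31: a=31^3·(≡11), b=31^2·(≡26) mod 31; (11|31)=-1, (26|31)=-1; (−1)^{3·2·15}·(-1)^2·(-1)^3 = -1.
v=2: v_2(a)=5, v_2(b)=3; units ≡ 7, 5 (mod 8); ε·ε+αω+βω = 1·0+5·1+3·0 ≡ 1  ⇒  (a,b)_2 = -1.
v=3: a=3^4·(≡1), b=3^2·(≡2) mod 3; (1|3)=+1, (2|3)=-1; (−1)^{4·2·1}·(+1)^2·(-1)^4 = +1.
v=37: a=37^1·(≡17), b=37^1·(≡31) mod 37; (17|37)=-1, (31|37)=-1; (−1)^{1·1·18}·(-1)^1·(-1)^1 = +1.
v=7: a=7^3·(≡3), b=7^2·(≡1) mod 7; (3|7)=-1, (1|7)=+1; (−1)^{3·2·3}·(-1)^2·(+1)^3 = +1.
v=11: a=11^6·(≡9), b=11^4·(≡7) mod 11; (9|11)=+1, (7|11)=-1; (−1)^{6·4·5}·(+1)^4·(-1)^6 = +1.
(-208754, 74 / ℚ) ramifies at {2, 31}: a division algebra.

[2, 31]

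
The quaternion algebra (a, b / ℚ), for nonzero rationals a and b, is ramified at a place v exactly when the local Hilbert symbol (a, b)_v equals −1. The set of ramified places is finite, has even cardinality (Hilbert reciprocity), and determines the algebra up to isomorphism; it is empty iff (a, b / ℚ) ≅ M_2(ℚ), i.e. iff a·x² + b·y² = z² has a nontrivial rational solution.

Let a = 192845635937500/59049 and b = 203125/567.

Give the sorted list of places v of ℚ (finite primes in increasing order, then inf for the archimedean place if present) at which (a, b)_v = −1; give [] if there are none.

[2, 13]

Mod squares: a ≡ 7, b ≡ 91. Check v ∈ {∞, 2, 3, 5, 7, 13, 17, 19}.
v=13: a=13^2·(≡7), b=13^1·(≡8) mod 13; (7|13)=-1, (8|13)=-1; (−1)^{2·1·6}·(-1)^1·(-1)^2 = -1.
v=5: a=5^8·(≡2), b=5^6·(≡4) mod 5; (2|5)=-1, (4|5)=+1; (−1)^{8·6·2}·(-1)^6·(+1)^8 = +1.
v=7: a=7^1·(≡4), b=7^-1·(≡5) mod 7; (4|7)=+1, (5|7)=-1; (−1)^{1·-1·3}·(+1)^-1·(-1)^1 = +1.
v=∞: 7 > 0 and 91 > 0  ⇒  (a,b)_∞ = +1.
v=2: v_2(a)=2, v_2(b)=0; units ≡ 7, 3 (mod 8); ε·ε+αω+βω = 1·1+2·1+0·0 ≡ 1  ⇒  (a,b)_2 = -1.
v=19: a=19^2·(≡1), b=19^0·(≡14) mod 19; (1|19)=+1, (14|19)=-1; (−1)^{2·0·9}·(+1)^0·(-1)^2 = +1.
v=17: a=17^2·(≡14), b=17^0·(≡10) mod 17; (14|17)=-1, (10|17)=-1; (−1)^{2·0·8}·(-1)^0·(-1)^2 = +1.
v=3: a=3^-10·(≡1), b=3^-4·(≡1) mod 3; (1|3)=+1, (1|3)=+1; (−1)^{-10·-4·1}·(+1)^-4·(+1)^-10 = +1.
|Ram(7, 91)| = 2, even; anisotropic at {2, 13}.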